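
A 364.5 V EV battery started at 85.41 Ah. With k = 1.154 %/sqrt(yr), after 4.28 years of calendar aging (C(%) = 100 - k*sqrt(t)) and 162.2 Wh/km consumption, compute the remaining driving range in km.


Step 1: capacity retention = 100 - 1.154 * sqrt(4.28) = 100 - 1.154 * 2.0688 = 97.613%
Step 2: C_now = 85.41 * 97.613/100 = 83.371 Ah
Step 3: E_pack = V * C_now = 364.5 * 83.371 = 30389 Wh
Step 4: range = E_pack / consumption = 30389 / 162.2 = 187.4 km

187.4 km


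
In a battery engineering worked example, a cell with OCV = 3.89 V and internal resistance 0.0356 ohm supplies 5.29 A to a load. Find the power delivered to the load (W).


Step 1: V_terminal = OCV - I*R = 3.89 - 5.29 * 0.0356 = 3.7017 V
Step 2: P_out = V_terminal * I = 3.7017 * 5.29 = 19.58 W

19.58 W


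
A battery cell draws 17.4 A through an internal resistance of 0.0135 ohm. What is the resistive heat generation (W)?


I^2 = 302.76
Q = 302.76 * 0.0135 = 4.087 W

4.087 W


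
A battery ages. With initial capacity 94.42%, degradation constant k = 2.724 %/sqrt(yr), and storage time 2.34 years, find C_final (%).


sqrt(t) = sqrt(2.34) = 1.5297
C_final = 94.42 - 2.724 * 1.5297 = 90.25%

90.25%


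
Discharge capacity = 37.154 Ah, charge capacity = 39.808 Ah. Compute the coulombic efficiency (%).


eta_c = Q_dis / Q_chg * 100 = 37.154 / 39.808 * 100 = 93.33%

93.33%


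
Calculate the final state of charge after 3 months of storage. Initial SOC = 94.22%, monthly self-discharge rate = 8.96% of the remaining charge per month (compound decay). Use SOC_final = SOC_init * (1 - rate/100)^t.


decay = (1 - 8.96/100)^3 = 0.75457
SOC_final = 94.22 * 0.75457 = 71.10%

71.10%


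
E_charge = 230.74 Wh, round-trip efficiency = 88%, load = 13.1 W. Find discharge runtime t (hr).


Step 1: E_discharge = eta/100 * E_charge = 88/100 * 230.74 = 203.05 Wh
Step 2: t = E_discharge / P = 203.05 / 13.1 = 15.50 hr

15.50 hr


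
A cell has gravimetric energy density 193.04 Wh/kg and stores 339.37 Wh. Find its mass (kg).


m = E / ED = 339.37 / 193.04 = 1.758 kg

1.758 kg


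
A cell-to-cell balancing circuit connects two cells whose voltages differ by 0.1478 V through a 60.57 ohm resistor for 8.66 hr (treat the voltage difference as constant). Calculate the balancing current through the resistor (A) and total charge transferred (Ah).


I_bal = dV / R = 0.1478 / 60.57 = 0.0024402 A
Q = I_bal * t = 0.0024402 * 8.66 = 0.02113 Ah

I=0.0024402 A, Q=0.02113 Ah


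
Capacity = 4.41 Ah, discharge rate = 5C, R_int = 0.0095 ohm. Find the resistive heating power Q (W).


Step 1: I = C_rate * capacity = 5 * 4.41 = 22.05 A
Step 2: Q = I^2 * R = 22.05^2 * 0.0095 = 486.2 * 0.0095 = 4.619 W

4.619 W


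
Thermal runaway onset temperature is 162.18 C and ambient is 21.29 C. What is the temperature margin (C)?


margin = T_onset - T_ambient = 162.18 - 21.29 = 140.89 C

140.89 C


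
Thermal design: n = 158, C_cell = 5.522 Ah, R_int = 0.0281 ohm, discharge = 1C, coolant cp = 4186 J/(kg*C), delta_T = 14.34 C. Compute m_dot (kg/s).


Step 1: I = 1 * 5.522 = 5.522 A
Step 2: Q_cell = I^2 * R = 5.522^2 * 0.0281 = 0.85684 W
Step 3: Q_total = 158 * 0.85684 = 135.38 W
Step 4: m_dot = Q_total / (cp * dT) = 135.38 / (4186 * 14.34) = 0.002255 kg/s

0.002255 kg/s


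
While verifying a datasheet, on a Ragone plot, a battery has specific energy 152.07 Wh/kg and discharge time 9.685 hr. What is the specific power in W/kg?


P_specific = E / t = 152.07 / 9.685 = 15.70 W/kg

15.70 W/kg


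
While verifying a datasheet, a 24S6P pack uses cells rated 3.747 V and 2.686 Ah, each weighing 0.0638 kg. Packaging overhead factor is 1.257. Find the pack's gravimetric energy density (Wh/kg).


Step 1: V_pack = 24 * 3.747 = 89.928 V
Step 2: C_pack = 6 * 2.686 = 16.116 Ah
Step 3: E_pack = V_pack * C_pack = 89.928 * 16.116 = 1449.3 Wh
Step 4: m_pack = 24 * 6 * 0.0638 * 1.257 = 11.548 kg
Step 5: ED = E_pack / m_pack = 1449.3 / 11.548 = 125.5 Wh/kg

125.5 Wh/kg


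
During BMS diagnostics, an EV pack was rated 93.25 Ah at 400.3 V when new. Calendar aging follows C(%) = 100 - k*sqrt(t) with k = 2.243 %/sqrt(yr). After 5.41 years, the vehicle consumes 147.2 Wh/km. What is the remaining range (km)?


Step 1: capacity retention = 100 - 2.243 * sqrt(5.41) = 100 - 2.243 * 2.3259 = 94.783%
Step 2: C_now = 93.25 * 94.783/100 = 88.385 Ah
Step 3: E_pack = V * C_now = 400.3 * 88.385 = 35381 Wh
Step 4: range = E_pack / consumption = 35381 / 147.2 = 240.4 km

240.4 km


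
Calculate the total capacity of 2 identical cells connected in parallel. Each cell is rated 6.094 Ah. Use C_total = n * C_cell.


C_total = 2 * 6.094 = 12.188 Ah

12.188 Ah


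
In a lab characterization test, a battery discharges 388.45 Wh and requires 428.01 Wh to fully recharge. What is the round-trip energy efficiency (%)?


Round-trip efficiency = 388.45/428.01 * 100% = 90.76%

90.76%


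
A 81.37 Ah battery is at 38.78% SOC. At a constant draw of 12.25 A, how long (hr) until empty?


Step 1: remaining = SOC/100 * C_total = 38.78/100 * 81.37 = 31.555 Ah
Step 2: t = remaining / I = 31.555 / 12.25 = 2.576 hr

2.576 hr


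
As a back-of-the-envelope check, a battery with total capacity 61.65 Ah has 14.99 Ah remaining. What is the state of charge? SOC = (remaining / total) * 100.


SOC = (remaining / total) * 100 = (14.99 / 61.65) * 100 = 24.31%

24.31%


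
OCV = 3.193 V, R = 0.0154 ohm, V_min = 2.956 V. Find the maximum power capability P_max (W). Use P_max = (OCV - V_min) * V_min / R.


P_max = (OCV - V_min) * V_min / R = (3.193 - 2.956) * 2.956 / 0.0154 = 0.237 * 2.956 / 0.0154 = 45.49 W

45.49 W


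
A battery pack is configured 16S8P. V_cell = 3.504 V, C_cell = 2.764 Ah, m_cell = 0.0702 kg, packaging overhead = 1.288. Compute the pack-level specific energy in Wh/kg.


Step 1: V_pack = 16 * 3.504 = 56.064 V
Step 2: C_pack = 8 * 2.764 = 22.112 Ah
Step 3: E_pack = V_pack * C_pack = 56.064 * 22.112 = 1239.7 Wh
Step 4: m_pack = 16 * 8 * 0.0702 * 1.288 = 11.573 kg
Step 5: ED = E_pack / m_pack = 1239.7 / 11.573 = 107.1 Wh/kg

107.1 Wh/kg


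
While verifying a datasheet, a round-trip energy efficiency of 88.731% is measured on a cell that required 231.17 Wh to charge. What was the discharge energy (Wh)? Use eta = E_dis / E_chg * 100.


E_dis = eta/100 * E_chg = 88.731/100 * 231.17 = 205.1 Wh

205.1 Wh


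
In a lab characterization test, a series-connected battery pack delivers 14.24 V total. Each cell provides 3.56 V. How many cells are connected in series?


Rearranging: n = V_pack / V_cell = 14.24 / 3.56 = 4 cells

4


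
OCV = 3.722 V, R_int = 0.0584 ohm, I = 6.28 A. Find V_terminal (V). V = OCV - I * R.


V = OCV - I*R = 3.722 - 6.28 * 0.0584 = 3.355 V

3.355 V


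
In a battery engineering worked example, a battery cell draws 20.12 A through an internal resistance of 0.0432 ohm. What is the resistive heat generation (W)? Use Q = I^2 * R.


I^2 = 404.81
Q = 404.81 * 0.0432 = 17.49 W

17.49 W


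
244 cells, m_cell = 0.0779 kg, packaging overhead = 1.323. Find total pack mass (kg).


Cell mass sum = 244 * 0.0779 = 19.008 kg
With overhead 1.323: m_pack = 19.008 * 1.323 = 25.15 kg

25.15 kg


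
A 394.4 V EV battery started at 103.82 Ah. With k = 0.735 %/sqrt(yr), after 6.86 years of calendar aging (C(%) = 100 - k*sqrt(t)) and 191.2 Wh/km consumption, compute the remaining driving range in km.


Step 1: capacity retention = 100 - 0.735 * sqrt(6.86) = 100 - 0.735 * 2.6192 = 98.075%
Step 2: C_now = 103.82 * 98.075/100 = 101.82 Ah
Step 3: E_pack = V * C_now = 394.4 * 101.82 = 40158 Wh
Step 4: range = E_pack / consumption = 40158 / 191.2 = 210.0 km

210.0 km


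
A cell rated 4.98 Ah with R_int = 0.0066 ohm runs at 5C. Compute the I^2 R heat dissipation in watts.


Step 1: I = C_rate * capacity = 5 * 4.98 = 24.9 A
Step 2: Q = I^2 * R = 24.9^2 * 0.0066 = 620.01 * 0.0066 = 4.092 W

4.092 W


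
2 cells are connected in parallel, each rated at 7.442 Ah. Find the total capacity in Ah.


Parallel capacities add: 2 * 7.442 Ah = 14.884 Ah

14.884 Ah


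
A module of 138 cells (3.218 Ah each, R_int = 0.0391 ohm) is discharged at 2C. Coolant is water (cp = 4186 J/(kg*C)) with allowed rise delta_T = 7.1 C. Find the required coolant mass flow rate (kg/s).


Step 1: I = 2 * 3.218 = 6.436 A
Step 2: Q_cell = I^2 * R = 6.436^2 * 0.0391 = 1.6196 W
Step 3: Q_total = 138 * 1.6196 = 223.5 W
Step 4: m_dot = Q_total / (cp * dT) = 223.5 / (4186 * 7.1) = 0.007520 kg/s

0.007520 kg/s


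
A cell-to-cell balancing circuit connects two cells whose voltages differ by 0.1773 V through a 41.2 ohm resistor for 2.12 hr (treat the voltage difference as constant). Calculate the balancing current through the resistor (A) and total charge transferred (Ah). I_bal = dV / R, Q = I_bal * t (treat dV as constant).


I_bal = dV / R = 0.1773 / 41.2 = 0.0043034 A
Q = I_bal * t = 0.0043034 * 2.12 = 0.009123 Ah

I=0.0043034 A, Q=0.009123 Ah


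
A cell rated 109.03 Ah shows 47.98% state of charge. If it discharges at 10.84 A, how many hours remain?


Step 1: remaining = SOC/100 * C_total = 47.98/100 * 109.03 = 52.313 Ah
Step 2: t = remaining / I = 52.313 / 10.84 = 4.826 hr

4.826 hr


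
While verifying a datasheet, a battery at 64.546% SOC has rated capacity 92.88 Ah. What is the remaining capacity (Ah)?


remaining = SOC / 100 * total = 64.546 / 100 * 92.88 = 59.95 Ah

59.95 Ah


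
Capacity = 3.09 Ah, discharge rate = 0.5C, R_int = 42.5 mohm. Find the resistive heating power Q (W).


Convert: R = 42.5 mohm = 0.0425 ohm
Step 1: I = C_rate * capacity = 0.5 * 3.09 = 1.545 A
Step 2: Q = I^2 * R = 1.545^2 * 0.0425 = 2.387 * 0.0425 = 0.1014 W

0.1014 W


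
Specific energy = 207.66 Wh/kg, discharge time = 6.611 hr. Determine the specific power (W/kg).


Specific power = 207.66 Wh/kg / 6.611 hr = 31.41 W/kg

31.41 W/kg


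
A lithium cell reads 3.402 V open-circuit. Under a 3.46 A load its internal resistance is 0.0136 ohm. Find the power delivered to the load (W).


Step 1: V_terminal = OCV - I*R = 3.402 - 3.46 * 0.0136 = 3.3549 V
Step 2: P_out = V_terminal * I = 3.3549 * 3.46 = 11.61 W

11.61 W


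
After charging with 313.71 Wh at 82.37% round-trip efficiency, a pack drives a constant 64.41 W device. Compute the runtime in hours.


Step 1: E_discharge = eta/100 * E_charge = 82.37/100 * 313.71 = 258.4 Wh
Step 2: t = E_discharge / P = 258.4 / 64.41 = 4.012 hr

4.012 hr


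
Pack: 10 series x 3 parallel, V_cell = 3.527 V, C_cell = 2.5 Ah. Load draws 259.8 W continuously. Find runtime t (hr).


Step 1: E_pack = Ns * V_cell * Np * C_cell = 10 * 3.527 * 3 * 2.5 = 264.53 Wh
Step 2: t = E_pack / P = 264.53 / 259.8 = 1.018 hr

1.018 hr


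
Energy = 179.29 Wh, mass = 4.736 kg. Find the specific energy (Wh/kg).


ED = E / m = 179.29 / 4.736 = 37.86 Wh/kg

37.86 Wh/kg


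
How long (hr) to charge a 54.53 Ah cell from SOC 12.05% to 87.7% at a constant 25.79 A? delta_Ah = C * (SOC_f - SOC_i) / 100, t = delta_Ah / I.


Step 1: dSOC = 87.7% - 12.05% = 75.65%
Step 2: delta_Ah = 54.53 * 75.65 / 100 = 41.252 Ah
Step 3: t = 41.252 / 25.79 = 1.600 hr

1.600 hr


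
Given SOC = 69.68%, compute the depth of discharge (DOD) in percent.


Complement of SOC: DOD = 100% - 69.68% = 30.32%

30.32%


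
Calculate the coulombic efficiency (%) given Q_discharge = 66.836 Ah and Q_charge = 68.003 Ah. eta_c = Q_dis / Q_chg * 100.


eta_c = Q_dis / Q_chg * 100 = 66.836 / 68.003 * 100 = 98.28%

98.28%


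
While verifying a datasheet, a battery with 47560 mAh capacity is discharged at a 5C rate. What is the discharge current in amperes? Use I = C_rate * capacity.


Convert: capacity = 47560 mAh = 47.56 Ah
I = C_rate * capacity = 5 * 47.56 = 237.8 A

237.8 A


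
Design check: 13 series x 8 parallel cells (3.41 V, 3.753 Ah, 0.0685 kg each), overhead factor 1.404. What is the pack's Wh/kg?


Step 1: V_pack = 13 * 3.41 = 44.33 V
Step 2: C_pack = 8 * 3.753 = 30.024 Ah
Step 3: E_pack = V_pack * C_pack = 44.33 * 30.024 = 1331 Wh
Step 4: m_pack = 13 * 8 * 0.0685 * 1.404 = 10.002 kg
Step 5: ED = E_pack / m_pack = 1331 / 10.002 = 133.1 Wh/kg

133.1 Wh/kg


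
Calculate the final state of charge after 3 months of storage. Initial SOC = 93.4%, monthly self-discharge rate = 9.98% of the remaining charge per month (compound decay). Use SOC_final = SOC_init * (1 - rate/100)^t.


Monthly retention factor = 1 - 9.98/100 = 0.9002
Over 3 months: factor^3 = 0.72949
SOC_final = 93.4 * 0.72949 = 68.13%

68.13%


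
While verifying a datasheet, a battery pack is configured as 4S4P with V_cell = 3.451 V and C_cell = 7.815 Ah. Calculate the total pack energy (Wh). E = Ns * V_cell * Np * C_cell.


E = Ns * Vcell * Np * Ccell = 4 * 3.451 * 4 * 7.815 = 431.5 Wh

431.5 Wh


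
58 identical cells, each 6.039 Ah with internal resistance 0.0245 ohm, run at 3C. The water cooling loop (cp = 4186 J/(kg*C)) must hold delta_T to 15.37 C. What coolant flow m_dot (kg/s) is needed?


Step 1: I = 3 * 6.039 = 18.117 A
Step 2: Q_cell = I^2 * R = 18.117^2 * 0.0245 = 8.0415 W
Step 3: Q_total = 58 * 8.0415 = 466.41 W
Step 4: m_dot = Q_total / (cp * dT) = 466.41 / (4186 * 15.37) = 0.007249 kg/s

0.007249 kg/s


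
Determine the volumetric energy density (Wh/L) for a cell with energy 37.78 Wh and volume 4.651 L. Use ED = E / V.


Volumetric ED = 37.78 Wh / 4.651 L = 8.123 Wh/L

8.123 Wh/L


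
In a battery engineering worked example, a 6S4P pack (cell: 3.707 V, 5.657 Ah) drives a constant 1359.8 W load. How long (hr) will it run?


Step 1: E_pack = Ns * V_cell * Np * C_cell = 6 * 3.707 * 4 * 5.657 = 503.29 Wh
Step 2: t = E_pack / P = 503.29 / 1359.8 = 0.3701 hr

0.3701 hr


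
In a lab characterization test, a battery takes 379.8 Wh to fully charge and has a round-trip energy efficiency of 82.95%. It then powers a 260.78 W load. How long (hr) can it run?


Step 1: E_discharge = eta/100 * E_charge = 82.95/100 * 379.8 = 315.04 Wh
Step 2: t = E_discharge / P = 315.04 / 260.78 = 1.208 hr

1.208 hr


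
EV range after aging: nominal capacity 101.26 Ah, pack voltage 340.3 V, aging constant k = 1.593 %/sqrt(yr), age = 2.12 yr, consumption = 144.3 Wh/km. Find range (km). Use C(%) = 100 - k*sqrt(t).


Step 1: capacity retention = 100 - 1.593 * sqrt(2.12) = 100 - 1.593 * 1.456 = 97.681%
Step 2: C_now = 101.26 * 97.681/100 = 98.912 Ah
Step 3: E_pack = V * C_now = 340.3 * 98.912 = 33660 Wh
Step 4: range = E_pack / consumption = 33660 / 144.3 = 233.3 km

233.3 km


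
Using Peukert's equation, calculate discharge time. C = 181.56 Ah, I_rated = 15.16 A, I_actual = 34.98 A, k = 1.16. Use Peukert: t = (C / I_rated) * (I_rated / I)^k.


t_rated = C / I_rated = 181.56 / 15.16 = 11.976 hr
(I_rated/I)^k = (0.43339)^1.16 = 0.37912
t = t_rated * (I_rated/I)^k = 11.976 * 0.37912 = 4.540 hr

4.540 hr


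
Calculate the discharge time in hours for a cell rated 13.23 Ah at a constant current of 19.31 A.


t = capacity / current = 13.23 / 19.31 = 0.6851 hr

0.6851 hr


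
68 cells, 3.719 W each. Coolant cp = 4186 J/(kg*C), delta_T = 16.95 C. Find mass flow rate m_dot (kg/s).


Step 1: Total heat Q = 68 * 3.719 W = 252.89 W
Step 2: denom = cp * dT = 4186 * 16.95 = 70953
Step 3: m_dot = 252.89 / 70953 = 0.003564 kg/s

0.003564 kg/s


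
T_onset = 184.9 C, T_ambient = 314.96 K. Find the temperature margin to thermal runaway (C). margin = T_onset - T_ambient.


Convert: T_ambient = 314.96 K = 41.81 C
margin = 184.9 - 41.81 = 143.09 C

143.09 C


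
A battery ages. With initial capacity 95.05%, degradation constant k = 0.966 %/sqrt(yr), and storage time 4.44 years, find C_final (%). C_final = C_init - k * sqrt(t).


Step 1: sqrt(4.44 yr) = 2.1071
Step 2: drop = 0.966 * 2.1071 = 2.0355
Step 3: C_final = 95.05 - 2.0355 = 93.01%

93.01%


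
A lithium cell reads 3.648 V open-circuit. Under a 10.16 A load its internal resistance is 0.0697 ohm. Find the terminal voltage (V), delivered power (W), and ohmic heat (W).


Step 1: V_terminal = OCV - I*R = 3.648 - 10.16 * 0.0697 = 2.9398 V
Step 2: P_out = V_terminal * I = 2.9398 * 10.16 = 29.87 W
Step 3: Q = I^2 * R = 10.16^2 * 0.0697 = 7.195 W

V=2.9398 V, P=29.87 W, Q=7.195 W


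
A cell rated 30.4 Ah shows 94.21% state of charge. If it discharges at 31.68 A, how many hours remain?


Step 1: remaining = SOC/100 * C_total = 94.21/100 * 30.4 = 28.64 Ah
Step 2: t = remaining / I = 28.64 / 31.68 = 0.9040 hr

0.9040 hr


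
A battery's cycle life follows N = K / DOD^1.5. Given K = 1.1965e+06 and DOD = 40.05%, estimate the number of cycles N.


DOD^1.5 = 253.46
N = K / DOD^1.5 = 1.1965e+06 / 253.46 = 4721

4721 cycles


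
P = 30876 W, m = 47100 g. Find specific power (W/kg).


Convert: m = 47100 g = 47.1 kg
SP = P / m = 30876 / 47.1 = 655.5 W/kg

655.5 W/kg


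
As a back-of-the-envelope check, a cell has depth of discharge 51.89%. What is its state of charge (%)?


SOC = 100 - DOD = 100 - 51.89 = 48.11%

48.11%


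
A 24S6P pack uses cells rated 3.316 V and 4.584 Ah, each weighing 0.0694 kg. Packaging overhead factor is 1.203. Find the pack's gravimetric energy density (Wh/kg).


Step 1: V_pack = 24 * 3.316 = 79.584 V
Step 2: C_pack = 6 * 4.584 = 27.504 Ah
Step 3: E_pack = V_pack * C_pack = 79.584 * 27.504 = 2188.9 Wh
Step 4: m_pack = 24 * 6 * 0.0694 * 1.203 = 12.022 kg
Step 5: ED = E_pack / m_pack = 2188.9 / 12.022 = 182.1 Wh/kg

182.1 Wh/kg


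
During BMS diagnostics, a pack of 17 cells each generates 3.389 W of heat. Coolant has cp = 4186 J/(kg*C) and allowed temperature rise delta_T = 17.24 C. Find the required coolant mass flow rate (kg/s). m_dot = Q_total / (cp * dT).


Step 1: Total heat Q = 17 * 3.389 W = 57.613 W
Step 2: denom = cp * dT = 4186 * 17.24 = 72167
Step 3: m_dot = 57.613 / 72167 = 7.983e-04 kg/s

7.983e-04 kg/s


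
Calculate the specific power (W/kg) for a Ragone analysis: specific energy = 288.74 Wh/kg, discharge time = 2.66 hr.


Specific power = 288.74 Wh/kg / 2.66 hr = 108.5 W/kg

108.5 W/kg


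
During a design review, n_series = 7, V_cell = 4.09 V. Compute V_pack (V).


With 7 cells in series at 4.09 V each, V_pack = 28.63 V

28.63 V


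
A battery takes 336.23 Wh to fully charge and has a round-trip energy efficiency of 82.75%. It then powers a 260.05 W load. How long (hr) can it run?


Step 1: E_discharge = eta/100 * E_charge = 82.75/100 * 336.23 = 278.23 Wh
Step 2: t = E_discharge / P = 278.23 / 260.05 = 1.070 hr

1.070 hr


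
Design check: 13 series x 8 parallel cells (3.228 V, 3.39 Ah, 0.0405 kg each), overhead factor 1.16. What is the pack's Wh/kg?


Step 1: V_pack = 13 * 3.228 = 41.964 V
Step 2: C_pack = 8 * 3.39 = 27.12 Ah
Step 3: E_pack = V_pack * C_pack = 41.964 * 27.12 = 1138.1 Wh
Step 4: m_pack = 13 * 8 * 0.0405 * 1.16 = 4.8859 kg
Step 5: ED = E_pack / m_pack = 1138.1 / 4.8859 = 232.9 Wh/kg

232.9 Wh/kg


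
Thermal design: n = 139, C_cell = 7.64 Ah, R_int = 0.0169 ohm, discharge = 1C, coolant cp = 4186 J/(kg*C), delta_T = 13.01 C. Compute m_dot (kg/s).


Step 1: I = 1 * 7.64 = 7.64 A
Step 2: Q_cell = I^2 * R = 7.64^2 * 0.0169 = 0.98645 W
Step 3: Q_total = 139 * 0.98645 = 137.12 W
Step 4: m_dot = Q_total / (cp * dT) = 137.12 / (4186 * 13.01) = 0.002518 kg/s

0.002518 kg/s


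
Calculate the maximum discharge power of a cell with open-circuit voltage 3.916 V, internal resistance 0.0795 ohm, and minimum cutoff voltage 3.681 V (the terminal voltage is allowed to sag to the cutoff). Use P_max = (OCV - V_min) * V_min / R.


dV = OCV - V_min = 0.235 V (so I_max = dV / R)
P_max = dV * V_min / R = 0.235 * 3.681 / 0.0795 = 10.88 W

10.88 W


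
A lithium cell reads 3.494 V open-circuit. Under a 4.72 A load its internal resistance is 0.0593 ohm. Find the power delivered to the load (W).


Step 1: V_terminal = OCV - I*R = 3.494 - 4.72 * 0.0593 = 3.2141 V
Step 2: P_out = V_terminal * I = 3.2141 * 4.72 = 15.17 W

15.17 W


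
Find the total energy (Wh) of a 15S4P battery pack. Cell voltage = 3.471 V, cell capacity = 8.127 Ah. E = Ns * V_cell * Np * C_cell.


V_pack = 15 * 3.471 = 52.065 V
C_pack = 4 * 8.127 = 32.508 Ah
E = V_pack * C_pack = 52.065 * 32.508 = 1693 Wh

1693 Wh


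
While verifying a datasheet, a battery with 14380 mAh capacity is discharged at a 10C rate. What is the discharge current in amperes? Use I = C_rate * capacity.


Convert: capacity = 14380 mAh = 14.38 Ah
At 10C: I = 10 * 14.38 Ah = 143.8 A

143.8 A


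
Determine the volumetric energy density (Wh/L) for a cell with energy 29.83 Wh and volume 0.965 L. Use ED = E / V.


ED = E / V = 29.83 / 0.965 = 30.91 Wh/L

30.91 Wh/L


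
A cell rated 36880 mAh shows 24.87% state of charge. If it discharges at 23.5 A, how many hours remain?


Convert: C_total = 36880 mAh = 36.88 Ah
Step 1: remaining = SOC/100 * C_total = 24.87/100 * 36.88 = 9.1721 Ah
Step 2: t = remaining / I = 9.1721 / 23.5 = 0.3903 hr

0.3903 hr


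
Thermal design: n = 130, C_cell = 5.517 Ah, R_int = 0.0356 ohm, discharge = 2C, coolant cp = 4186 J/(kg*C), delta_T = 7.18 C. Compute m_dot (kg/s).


Step 1: I = 2 * 5.517 = 11.034 A
Step 2: Q_cell = I^2 * R = 11.034^2 * 0.0356 = 4.3343 W
Step 3: Q_total = 130 * 4.3343 = 563.46 W
Step 4: m_dot = Q_total / (cp * dT) = 563.46 / (4186 * 7.18) = 0.01875 kg/s

0.01875 kg/s


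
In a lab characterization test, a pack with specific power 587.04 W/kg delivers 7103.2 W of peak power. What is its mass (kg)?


m = P / SP = 7103.2 / 587.04 = 12.10 kg

12.10 kg


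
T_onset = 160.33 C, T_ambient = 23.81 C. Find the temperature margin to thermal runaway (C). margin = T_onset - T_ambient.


Safety margin = 160.33 C - 23.81 C = 136.52 C

136.52 C


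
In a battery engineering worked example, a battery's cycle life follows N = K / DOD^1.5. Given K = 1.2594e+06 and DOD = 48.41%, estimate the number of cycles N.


DOD^1.5 = 336.82
N = K / DOD^1.5 = 1.2594e+06 / 336.82 = 3739

3739 cycles


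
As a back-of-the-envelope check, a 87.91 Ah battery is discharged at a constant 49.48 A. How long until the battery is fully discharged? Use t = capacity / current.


t = capacity / current = 87.91 / 49.48 = 1.777 hr

1.777 hr


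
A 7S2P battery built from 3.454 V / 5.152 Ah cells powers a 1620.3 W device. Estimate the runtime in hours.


Step 1: E_pack = Ns * V_cell * Np * C_cell = 7 * 3.454 * 2 * 5.152 = 249.13 Wh
Step 2: t = E_pack / P = 249.13 / 1620.3 = 0.1538 hr

0.1538 hr


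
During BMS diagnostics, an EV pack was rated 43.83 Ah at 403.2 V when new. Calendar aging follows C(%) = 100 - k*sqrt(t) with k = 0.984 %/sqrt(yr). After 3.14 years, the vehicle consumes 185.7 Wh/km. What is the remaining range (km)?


Step 1: capacity retention = 100 - 0.984 * sqrt(3.14) = 100 - 0.984 * 1.772 = 98.256%
Step 2: C_now = 43.83 * 98.256/100 = 43.066 Ah
Step 3: E_pack = V * C_now = 403.2 * 43.066 = 17364 Wh
Step 4: range = E_pack / consumption = 17364 / 185.7 = 93.51 km

93.51 km


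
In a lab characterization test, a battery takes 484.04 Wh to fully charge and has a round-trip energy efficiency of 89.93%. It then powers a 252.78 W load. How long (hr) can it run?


Step 1: E_discharge = eta/100 * E_charge = 89.93/100 * 484.04 = 435.3 Wh
Step 2: t = E_discharge / P = 435.3 / 252.78 = 1.722 hr

1.722 hr


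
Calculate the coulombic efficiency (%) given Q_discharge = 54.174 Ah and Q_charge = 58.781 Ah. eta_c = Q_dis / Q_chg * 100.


eta_c = Q_dis / Q_chg * 100 = 54.174 / 58.781 * 100 = 92.16%

92.16%


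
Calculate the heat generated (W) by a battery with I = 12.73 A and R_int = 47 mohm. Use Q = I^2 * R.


Convert: R = 47 mohm = 0.047 ohm
Q = I^2 * R = 12.73^2 * 0.047 = 7.616 W

7.616 W


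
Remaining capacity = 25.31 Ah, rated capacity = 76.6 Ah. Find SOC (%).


SOC = (remaining / total) * 100 = (25.31 / 76.6) * 100 = 33.04%

33.04%


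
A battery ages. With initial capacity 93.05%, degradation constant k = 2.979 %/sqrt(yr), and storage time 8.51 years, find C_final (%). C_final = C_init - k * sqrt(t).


Step 1: sqrt(8.51 yr) = 2.9172
Step 2: drop = 2.979 * 2.9172 = 8.6903
Step 3: C_final = 93.05 - 8.6903 = 84.36%

84.36%


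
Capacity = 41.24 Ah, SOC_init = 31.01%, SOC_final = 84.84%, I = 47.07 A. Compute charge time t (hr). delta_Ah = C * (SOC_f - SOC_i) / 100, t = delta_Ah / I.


delta_Ah = 41.24 * (84.84 - 31.01) / 100 = 22.199 Ah
t = delta_Ah / I = 22.199 / 47.07 = 0.4716 hr

0.4716 hr


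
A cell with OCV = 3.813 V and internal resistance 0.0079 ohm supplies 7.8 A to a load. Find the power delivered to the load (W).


Step 1: V_terminal = OCV - I*R = 3.813 - 7.8 * 0.0079 = 3.7514 V
Step 2: P_out = V_terminal * I = 3.7514 * 7.8 = 29.26 W

29.26 W


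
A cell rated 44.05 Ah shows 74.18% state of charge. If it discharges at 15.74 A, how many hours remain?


Step 1: remaining = SOC/100 * C_total = 74.18/100 * 44.05 = 32.676 Ah
Step 2: t = remaining / I = 32.676 / 15.74 = 2.076 hr

2.076 hr


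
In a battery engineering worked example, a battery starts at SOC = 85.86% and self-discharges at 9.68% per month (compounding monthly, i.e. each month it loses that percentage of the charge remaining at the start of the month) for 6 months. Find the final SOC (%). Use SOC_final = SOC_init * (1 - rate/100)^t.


decay = (1 - 9.68/100)^6 = 0.54288
SOC_final = 85.86 * 0.54288 = 46.61%

46.61%


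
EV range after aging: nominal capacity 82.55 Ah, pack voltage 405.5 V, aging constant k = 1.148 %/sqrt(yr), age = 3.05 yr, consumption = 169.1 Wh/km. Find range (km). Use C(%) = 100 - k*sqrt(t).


Step 1: capacity retention = 100 - 1.148 * sqrt(3.05) = 100 - 1.148 * 1.7464 = 97.995%
Step 2: C_now = 82.55 * 97.995/100 = 80.895 Ah
Step 3: E_pack = V * C_now = 405.5 * 80.895 = 32803 Wh
Step 4: range = E_pack / consumption = 32803 / 169.1 = 194.0 km

194.0 km


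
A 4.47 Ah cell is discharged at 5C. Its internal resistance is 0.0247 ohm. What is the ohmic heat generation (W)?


Step 1: I = C_rate * capacity = 5 * 4.47 = 22.35 A
Step 2: Q = I^2 * R = 22.35^2 * 0.0247 = 499.52 * 0.0247 = 12.34 W

12.34 W


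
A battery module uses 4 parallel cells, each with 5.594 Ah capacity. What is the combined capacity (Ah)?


Parallel capacities add: 4 * 5.594 Ah = 22.376 Ah

22.376 Ah


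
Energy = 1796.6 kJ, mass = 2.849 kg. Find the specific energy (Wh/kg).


Convert: E = 1796.6 kJ = 499.06 Wh
ED = E / m = 499.06 / 2.849 = 175.2 Wh/kg

175.2 Wh/kg


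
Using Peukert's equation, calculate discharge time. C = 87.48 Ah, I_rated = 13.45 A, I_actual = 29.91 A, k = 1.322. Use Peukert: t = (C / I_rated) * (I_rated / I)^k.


Step 1: t_rated = C / I_rated = 87.48 / 13.45 = 6.5041 hr
Step 2: ratio = 13.45 / 29.91 = 0.44968
Step 3: ratio^k = 0.44968^1.322 = 0.34765
Step 4: t = t_rated * ratio^k = 6.5041 * 0.34765 = 2.261 hr

2.261 hr


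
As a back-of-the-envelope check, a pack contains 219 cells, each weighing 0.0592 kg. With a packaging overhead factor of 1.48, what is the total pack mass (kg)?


m_pack = n * m_cell * overhead = 219 * 0.0592 * 1.48 = 19.19 kg

19.19 kg


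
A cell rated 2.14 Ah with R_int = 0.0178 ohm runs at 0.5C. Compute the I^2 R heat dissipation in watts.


Step 1: I = C_rate * capacity = 0.5 * 2.14 = 1.07 A
Step 2: Q = I^2 * R = 1.07^2 * 0.0178 = 1.1449 * 0.0178 = 0.02038 W

0.02038 W


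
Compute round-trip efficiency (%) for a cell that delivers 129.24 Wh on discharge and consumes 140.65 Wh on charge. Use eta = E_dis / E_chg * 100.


eta_e = E_dis / E_chg * 100 = 129.24 / 140.65 * 100 = 91.89%

91.89%


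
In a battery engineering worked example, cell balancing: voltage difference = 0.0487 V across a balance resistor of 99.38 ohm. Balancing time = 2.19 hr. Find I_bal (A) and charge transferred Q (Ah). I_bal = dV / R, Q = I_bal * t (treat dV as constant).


I_bal = dV / R = 0.0487 / 99.38 = 4.9004e-04 A
Q = I_bal * t = 4.9004e-04 * 2.19 = 0.001073 Ah

I=4.9004e-04 A, Q=0.001073 Ah


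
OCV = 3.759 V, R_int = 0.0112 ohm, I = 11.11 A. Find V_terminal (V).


V = OCV - I*R = 3.759 - 11.11 * 0.0112 = 3.635 V

3.635 V


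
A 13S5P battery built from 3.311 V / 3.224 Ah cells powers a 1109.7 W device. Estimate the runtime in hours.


Step 1: E_pack = Ns * V_cell * Np * C_cell = 13 * 3.311 * 5 * 3.224 = 693.85 Wh
Step 2: t = E_pack / P = 693.85 / 1109.7 = 0.6253 hr

0.6253 hr


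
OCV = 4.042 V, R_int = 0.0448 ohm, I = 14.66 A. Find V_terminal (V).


IR drop = 14.66 * 0.0448 = 0.65677 V
V = 4.042 - 0.65677 = 3.385 V

3.385 V


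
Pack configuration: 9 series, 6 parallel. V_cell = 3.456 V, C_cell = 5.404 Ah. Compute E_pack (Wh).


E = Ns * Vcell * Np * Ccell = 9 * 3.456 * 6 * 5.404 = 1009 Wh

1009 Wh


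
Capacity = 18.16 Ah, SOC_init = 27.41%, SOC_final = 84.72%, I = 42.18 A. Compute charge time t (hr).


delta_Ah = 18.16 * (84.72 - 27.41) / 100 = 10.407 Ah
t = delta_Ah / I = 10.407 / 42.18 = 0.2467 hr

0.2467 hr


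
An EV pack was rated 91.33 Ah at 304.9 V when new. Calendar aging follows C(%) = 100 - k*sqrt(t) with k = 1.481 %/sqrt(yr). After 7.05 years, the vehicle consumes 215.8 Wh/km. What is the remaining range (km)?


Step 1: capacity retention = 100 - 1.481 * sqrt(7.05) = 100 - 1.481 * 2.6552 = 96.068%
Step 2: C_now = 91.33 * 96.068/100 = 87.739 Ah
Step 3: E_pack = V * C_now = 304.9 * 87.739 = 26752 Wh
Step 4: range = E_pack / consumption = 26752 / 215.8 = 124.0 km

124.0 km


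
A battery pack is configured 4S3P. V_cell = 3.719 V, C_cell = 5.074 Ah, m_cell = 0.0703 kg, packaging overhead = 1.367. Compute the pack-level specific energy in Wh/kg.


Step 1: V_pack = 4 * 3.719 = 14.876 V
Step 2: C_pack = 3 * 5.074 = 15.222 Ah
Step 3: E_pack = V_pack * C_pack = 14.876 * 15.222 = 226.44 Wh
Step 4: m_pack = 4 * 3 * 0.0703 * 1.367 = 1.1532 kg
Step 5: ED = E_pack / m_pack = 226.44 / 1.1532 = 196.4 Wh/kg

196.4 Wh/kg


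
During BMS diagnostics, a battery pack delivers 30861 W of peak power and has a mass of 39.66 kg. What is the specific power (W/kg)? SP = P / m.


SP = P / m = 30861 / 39.66 = 778.1 W/kg

778.1 W/kg


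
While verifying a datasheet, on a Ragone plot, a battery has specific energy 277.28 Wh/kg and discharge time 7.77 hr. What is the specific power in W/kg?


Specific power = 277.28 Wh/kg / 7.77 hr = 35.69 W/kg

35.69 W/kg


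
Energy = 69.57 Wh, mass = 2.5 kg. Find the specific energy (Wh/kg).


ED = E / m = 69.57 / 2.5 = 27.83 Wh/kg

27.83 Wh/kg


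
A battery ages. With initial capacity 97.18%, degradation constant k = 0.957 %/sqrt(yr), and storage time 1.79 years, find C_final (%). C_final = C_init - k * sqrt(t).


sqrt(t) = sqrt(1.79) = 1.3379
C_final = 97.18 - 0.957 * 1.3379 = 95.90%

95.90%


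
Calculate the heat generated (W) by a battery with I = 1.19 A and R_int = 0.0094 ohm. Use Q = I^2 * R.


Q = I^2 * R = 1.19^2 * 0.0094 = 0.01331 W

0.01331 W


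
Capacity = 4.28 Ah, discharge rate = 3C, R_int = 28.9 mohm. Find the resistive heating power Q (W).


Convert: R = 28.9 mohm = 0.0289 ohm
Step 1: I = C_rate * capacity = 3 * 4.28 = 12.84 A
Step 2: Q = I^2 * R = 12.84^2 * 0.0289 = 164.87 * 0.0289 = 4.765 W

4.765 W


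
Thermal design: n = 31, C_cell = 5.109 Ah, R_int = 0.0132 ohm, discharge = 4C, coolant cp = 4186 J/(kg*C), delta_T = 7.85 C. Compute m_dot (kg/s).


Step 1: I = 4 * 5.109 = 20.436 A
Step 2: Q_cell = I^2 * R = 20.436^2 * 0.0132 = 5.5127 W
Step 3: Q_total = 31 * 5.5127 = 170.89 W
Step 4: m_dot = Q_total / (cp * dT) = 170.89 / (4186 * 7.85) = 0.005201 kg/s

0.005201 kg/s


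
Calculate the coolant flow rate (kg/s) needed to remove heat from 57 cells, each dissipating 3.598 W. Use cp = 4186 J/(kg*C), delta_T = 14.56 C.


Step 1: Total heat Q = 57 * 3.598 W = 205.09 W
Step 2: denom = cp * dT = 4186 * 14.56 = 60948
Step 3: m_dot = 205.09 / 60948 = 0.003365 kg/s

0.003365 kg/s


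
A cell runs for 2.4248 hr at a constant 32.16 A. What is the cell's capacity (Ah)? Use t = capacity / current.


C = I * t = 32.16 * 2.4248 = 77.98 Ah

77.98 Ah


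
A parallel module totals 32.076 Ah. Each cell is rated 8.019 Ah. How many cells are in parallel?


n = C_total / C_cell = 32.076 / 8.019 = 4

4


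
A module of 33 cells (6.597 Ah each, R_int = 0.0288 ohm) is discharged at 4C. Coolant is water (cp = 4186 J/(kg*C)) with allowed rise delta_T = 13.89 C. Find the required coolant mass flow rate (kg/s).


Step 1: I = 4 * 6.597 = 26.388 A
Step 2: Q_cell = I^2 * R = 26.388^2 * 0.0288 = 20.054 W
Step 3: Q_total = 33 * 20.054 = 661.78 W
Step 4: m_dot = Q_total / (cp * dT) = 661.78 / (4186 * 13.89) = 0.01138 kg/s

0.01138 kg/s


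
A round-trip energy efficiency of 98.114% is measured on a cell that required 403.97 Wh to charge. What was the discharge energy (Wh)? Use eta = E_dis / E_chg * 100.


E_dis = eta/100 * E_chg = 98.114/100 * 403.97 = 396.4 Wh

396.4 Wh


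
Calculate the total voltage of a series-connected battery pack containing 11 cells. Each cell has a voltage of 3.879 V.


With 11 cells in series at 3.879 V each, V_pack = 42.669 V

42.669 V


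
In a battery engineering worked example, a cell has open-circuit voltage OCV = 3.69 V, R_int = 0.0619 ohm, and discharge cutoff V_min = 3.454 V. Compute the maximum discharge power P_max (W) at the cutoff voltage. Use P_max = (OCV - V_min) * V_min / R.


dV = OCV - V_min = 0.236 V (so I_max = dV / R)
P_max = dV * V_min / R = 0.236 * 3.454 / 0.0619 = 13.17 W

13.17 W


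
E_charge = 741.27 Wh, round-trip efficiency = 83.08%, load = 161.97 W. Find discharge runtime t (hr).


Step 1: E_discharge = eta/100 * E_charge = 83.08/100 * 741.27 = 615.85 Wh
Step 2: t = E_discharge / P = 615.85 / 161.97 = 3.802 hr

3.802 hr


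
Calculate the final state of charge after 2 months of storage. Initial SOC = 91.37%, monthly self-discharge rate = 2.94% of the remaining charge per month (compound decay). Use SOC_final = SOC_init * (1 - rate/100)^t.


decay = (1 - 2.94/100)^2 = 0.94206
SOC_final = 91.37 * 0.94206 = 86.08%

86.08%


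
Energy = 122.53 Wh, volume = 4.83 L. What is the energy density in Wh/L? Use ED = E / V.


Volumetric ED = 122.53 Wh / 4.83 L = 25.37 Wh/L

25.37 Wh/L


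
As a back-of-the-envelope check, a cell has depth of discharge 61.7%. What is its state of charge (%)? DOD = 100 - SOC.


SOC = 100 - DOD = 100 - 61.7 = 38.3%

38.3%


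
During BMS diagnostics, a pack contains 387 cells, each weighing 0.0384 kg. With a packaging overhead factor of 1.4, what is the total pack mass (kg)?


Cell mass sum = 387 * 0.0384 = 14.861 kg
With overhead 1.4: m_pack = 14.861 * 1.4 = 20.81 kg

20.81 kg


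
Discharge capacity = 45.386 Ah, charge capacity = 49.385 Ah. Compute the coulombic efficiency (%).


Coulombic efficiency = 45.386/49.385 * 100% = 91.90%

91.90%


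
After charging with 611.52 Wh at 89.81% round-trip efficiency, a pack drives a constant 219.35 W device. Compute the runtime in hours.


Step 1: E_discharge = eta/100 * E_charge = 89.81/100 * 611.52 = 549.21 Wh
Step 2: t = E_discharge / P = 549.21 / 219.35 = 2.504 hr

2.504 hr


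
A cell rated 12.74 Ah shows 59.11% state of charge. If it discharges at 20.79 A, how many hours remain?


Step 1: remaining = SOC/100 * C_total = 59.11/100 * 12.74 = 7.5306 Ah
Step 2: t = remaining / I = 7.5306 / 20.79 = 0.3622 hr

0.3622 hr


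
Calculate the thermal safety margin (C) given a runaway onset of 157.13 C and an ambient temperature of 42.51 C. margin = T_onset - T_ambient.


margin = T_onset - T_ambient = 157.13 - 42.51 = 114.62 C

114.62 C


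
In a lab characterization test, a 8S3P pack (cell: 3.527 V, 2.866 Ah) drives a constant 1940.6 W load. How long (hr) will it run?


Step 1: E_pack = Ns * V_cell * Np * C_cell = 8 * 3.527 * 3 * 2.866 = 242.6 Wh
Step 2: t = E_pack / P = 242.6 / 1940.6 = 0.1250 hr

0.1250 hr


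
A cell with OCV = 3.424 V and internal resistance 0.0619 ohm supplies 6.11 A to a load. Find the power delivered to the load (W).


Step 1: V_terminal = OCV - I*R = 3.424 - 6.11 * 0.0619 = 3.0458 V
Step 2: P_out = V_terminal * I = 3.0458 * 6.11 = 18.61 W

18.61 W


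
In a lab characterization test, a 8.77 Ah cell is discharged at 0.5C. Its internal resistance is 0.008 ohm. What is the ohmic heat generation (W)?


Step 1: I = C_rate * capacity = 0.5 * 8.77 = 4.385 A
Step 2: Q = I^2 * R = 4.385^2 * 0.008 = 19.228 * 0.008 = 0.1538 W

0.1538 W


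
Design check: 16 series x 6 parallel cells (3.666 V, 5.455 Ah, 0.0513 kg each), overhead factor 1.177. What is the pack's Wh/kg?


Step 1: V_pack = 16 * 3.666 = 58.656 V
Step 2: C_pack = 6 * 5.455 = 32.73 Ah
Step 3: E_pack = V_pack * C_pack = 58.656 * 32.73 = 1919.8 Wh
Step 4: m_pack = 16 * 6 * 0.0513 * 1.177 = 5.7965 kg
Step 5: ED = E_pack / m_pack = 1919.8 / 5.7965 = 331.2 Wh/kg

331.2 Wh/kg


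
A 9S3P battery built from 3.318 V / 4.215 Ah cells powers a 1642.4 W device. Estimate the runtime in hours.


Step 1: E_pack = Ns * V_cell * Np * C_cell = 9 * 3.318 * 3 * 4.215 = 377.6 Wh
Step 2: t = E_pack / P = 377.6 / 1642.4 = 0.2299 hr

0.2299 hr


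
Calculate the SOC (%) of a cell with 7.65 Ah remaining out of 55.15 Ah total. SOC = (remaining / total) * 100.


SOC% = 7.65 / 55.15 * 100 = 13.87%

13.87%


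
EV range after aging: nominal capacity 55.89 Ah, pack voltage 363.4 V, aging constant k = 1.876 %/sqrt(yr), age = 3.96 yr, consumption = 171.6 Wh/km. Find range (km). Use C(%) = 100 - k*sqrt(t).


Step 1: capacity retention = 100 - 1.876 * sqrt(3.96) = 100 - 1.876 * 1.99 = 96.267%
Step 2: C_now = 55.89 * 96.267/100 = 53.804 Ah
Step 3: E_pack = V * C_now = 363.4 * 53.804 = 19552 Wh
Step 4: range = E_pack / consumption = 19552 / 171.6 = 113.9 km

113.9 km


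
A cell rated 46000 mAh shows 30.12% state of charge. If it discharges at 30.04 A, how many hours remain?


Convert: C_total = 46000 mAh = 46 Ah
Step 1: remaining = SOC/100 * C_total = 30.12/100 * 46 = 13.855 Ah
Step 2: t = remaining / I = 13.855 / 30.04 = 0.4612 hr

0.4612 hr


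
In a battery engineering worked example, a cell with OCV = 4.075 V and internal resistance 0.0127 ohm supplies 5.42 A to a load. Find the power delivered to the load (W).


Step 1: V_terminal = OCV - I*R = 4.075 - 5.42 * 0.0127 = 4.0062 V
Step 2: P_out = V_terminal * I = 4.0062 * 5.42 = 21.71 W

21.71 W


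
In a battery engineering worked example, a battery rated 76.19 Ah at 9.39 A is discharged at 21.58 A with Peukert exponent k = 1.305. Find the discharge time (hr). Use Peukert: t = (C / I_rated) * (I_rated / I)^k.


t_rated = C / I_rated = 76.19 / 9.39 = 8.114 hr
(I_rated/I)^k = (0.43513)^1.305 = 0.3376
t = t_rated * (I_rated/I)^k = 8.114 * 0.3376 = 2.739 hr

2.739 hr


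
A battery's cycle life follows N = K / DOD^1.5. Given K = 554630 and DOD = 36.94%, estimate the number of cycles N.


DOD^1.5 = 224.51
N = K / DOD^1.5 = 554630 / 224.51 = 2470

2470 cycles


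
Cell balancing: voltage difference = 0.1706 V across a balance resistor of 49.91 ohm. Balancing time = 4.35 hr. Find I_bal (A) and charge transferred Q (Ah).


I_bal = dV / R = 0.1706 / 49.91 = 0.0034182 A
Q = I_bal * t = 0.0034182 * 4.35 = 0.01487 Ah

I=0.0034182 A, Q=0.01487 Ah


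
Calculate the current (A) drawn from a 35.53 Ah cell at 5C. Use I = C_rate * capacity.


I = C_rate * capacity = 5 * 35.53 = 177.65 A

177.65 A


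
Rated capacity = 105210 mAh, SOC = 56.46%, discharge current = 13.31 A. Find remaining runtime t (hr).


Convert: C_total = 105210 mAh = 105.21 Ah
Step 1: remaining = SOC/100 * C_total = 56.46/100 * 105.21 = 59.402 Ah
Step 2: t = remaining / I = 59.402 / 13.31 = 4.463 hr

4.463 hr


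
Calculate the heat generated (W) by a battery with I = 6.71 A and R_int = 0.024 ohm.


Q = I^2 * R = 6.71^2 * 0.024 = 1.081 W

1.081 W


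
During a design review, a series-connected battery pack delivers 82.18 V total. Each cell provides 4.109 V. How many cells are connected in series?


Rearranging: n = V_pack / V_cell = 82.18 / 4.109 = 20 cells

20
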